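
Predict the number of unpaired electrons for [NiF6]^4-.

2

Each fluoride is −1; balancing the −4 overall charge requires Ni(II).
Ni sits in group 10, so the d-electron count is 10 − 2 = 8.
In an octahedral field the d⁸ configuration is t₂g⁶e_g² (only one arrangement possible), giving 2 unpaired electrons.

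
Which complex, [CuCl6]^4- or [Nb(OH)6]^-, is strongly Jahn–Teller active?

[CuCl6]^4-: Ligand charges: each chloride is −1. With an overall charge of −4 the copper centre must be in the +2 oxidation state. Cu sits in group 11, so the d-electron count is 11 − 2 = 9. The t₂g⁶e_g³ configuration has an unevenly filled e_g set; the Jahn–Teller theorem predicts a tetragonal distortion (typically axial elongation) to lift the degeneracy.
[Nb(OH)6]^-: Summing ligand charges against the −1 overall charge gives an oxidation state of +5 for niobium. Niobium is a group-5 element; Nb(V) is therefore d⁰. The d⁰ configuration leaves the e_g set evenly filled (or empty) — no strong Jahn–Teller driving force.

[CuCl6]^4-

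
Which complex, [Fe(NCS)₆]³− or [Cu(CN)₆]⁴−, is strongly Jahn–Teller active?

[Fe(NCS)₆]³−: Summing ligand charges against the −3 overall charge gives an oxidation state of +3 for iron. Fe sits in group 8, so the d-electron count is 8 − 3 = 5. Isothiocyanate is a weak-field ligand for a first-row metal, so the complex is high-spin. The d⁵ configuration leaves the e_g set evenly filled (or empty) — no strong Jahn–Teller driving force.
[Cu(CN)₆]⁴−: Ligand charges: each cyanide is −1. With an overall charge of −4 the copper centre must be in the +2 oxidation state. Cu sits in group 11, so the d-electron count is 11 − 2 = 9. The t₂g⁶e_g³ configuration has an unevenly filled e_g set; the Jahn–Teller theorem predicts a tetragonal distortion (typically axial elongation) to lift the degeneracy.

[Cu(CN)₆]⁴−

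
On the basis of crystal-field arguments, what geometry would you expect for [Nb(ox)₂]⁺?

tetrahedral

Summing ligand charges against the +1 overall charge gives an oxidation state of +5 for niobium.
Nb sits in group 5, so the d-electron count is 5 − 5 = 0.
Counting donor atoms: 2×oxalate (bidentate) → 4 donors. Coordination number = 4.
A d⁰ ion has no crystal-field stabilisation preference between square planar and tetrahedral, so four ligands adopt the sterically favoured tetrahedral geometry.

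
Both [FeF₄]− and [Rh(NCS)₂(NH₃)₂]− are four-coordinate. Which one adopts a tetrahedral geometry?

[FeF₄]−

For [FeF₄]−: Summing ligand charges against the −1 overall charge gives an oxidation state of +3 for iron. Iron is a group-8 element; Fe(III) is therefore d⁵. A high-spin d⁵ ion has zero CFSE in either geometry, so four ligands adopt the sterically favoured tetrahedral geometry. → tetrahedral.
For [Rh(NCS)₂(NH₃)₂]−: Ligand charges: each isothiocyanate is −1; ammonia is neutral. With an overall charge of −1 the rhodium centre must be in the +1 oxidation state. Rhodium is a group-9 element; Rh(I) is therefore d⁸. A 4d d⁸ ion has a large crystal-field splitting; square planar leaves the high-energy d_{x²−y²} orbital empty and maximises CFSE. → square planar.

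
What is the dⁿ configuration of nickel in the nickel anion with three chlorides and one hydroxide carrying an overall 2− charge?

Ligand charges: each chloride is −1; each hydroxide is −1. With an overall charge of −2 the nickel centre must be in the +2 oxidation state.
Nickel is a group-10 element; Ni(II) is therefore d⁸.

d8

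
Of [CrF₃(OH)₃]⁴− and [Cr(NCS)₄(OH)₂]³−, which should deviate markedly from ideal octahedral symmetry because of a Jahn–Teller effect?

[CrF₃(OH)₃]⁴−

[CrF₃(OH)₃]⁴−: Ligand charges: each fluoride is −1; each hydroxide is −1. With an overall charge of −4 the chromium centre must be in the +2 oxidation state. Cr sits in group 6, so the d-electron count is 6 − 2 = 4. Fluoride and hydroxide are weak-field ligands for a first-row metal, so the complex is high-spin. The t₂g³e_g¹ (high-spin) configuration has an unevenly filled e_g set; the Jahn–Teller theorem predicts a tetragonal distortion (typically axial elongation) to lift the degeneracy.
[Cr(NCS)₄(OH)₂]³−: Each isothiocyanate is −1; each hydroxide is −1; balancing the −3 overall charge requires Cr(III). Cr sits in group 6, so the d-electron count is 6 − 3 = 3. The d³ configuration leaves the e_g set evenly filled (or empty) — no strong Jahn–Teller driving force.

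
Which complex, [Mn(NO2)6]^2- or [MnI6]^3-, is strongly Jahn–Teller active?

[Mn(NO2)6]^2-: Each nitro (N-bound nitrite) is −1; balancing the −2 overall charge requires Mn(IV). Mn sits in group 7, so the d-electron count is 7 − 4 = 3. The d³ configuration leaves the e_g set evenly filled (or empty) — no strong Jahn–Teller driving force.
[MnI6]^3-: Ligand charges: each iodide is −1. With an overall charge of −3 the manganese centre must be in the +3 oxidation state. Mn sits in group 7, so the d-electron count is 7 − 3 = 4. Iodide is a weak-field ligand for a first-row metal, so the complex is high-spin. The t₂g³e_g¹ (high-spin) configuration has an unevenly filled e_g set; the Jahn–Teller theorem predicts a tetragonal distortion (typically axial elongation) to lift the degeneracy.

[MnI6]^3-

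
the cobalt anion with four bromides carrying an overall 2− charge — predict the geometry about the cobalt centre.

tetrahedral

Ligand charges: each bromide is −1. With an overall charge of −2 the cobalt centre must be in the +2 oxidation state.
Group 9 minus oxidation state 2 gives a d⁷ configuration.
Coordination number: 4.
Bromide is a weak-field ligand.
For a high-spin 3d d⁷ ion with weak-field ligands the small Δₜ gives little square-planar CFSE advantage, so four ligands adopt the sterically favoured tetrahedral geometry.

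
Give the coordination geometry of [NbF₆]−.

octahedral

Ligand charges: each fluoride is −1. With an overall charge of −1 the niobium centre must be in the +5 oxidation state.
Niobium is a group-5 element; Nb(V) is therefore d⁰.
With 6 monodentate ligands the coordination number is 6.
Six donors around a single metal centre give an octahedral coordination sphere.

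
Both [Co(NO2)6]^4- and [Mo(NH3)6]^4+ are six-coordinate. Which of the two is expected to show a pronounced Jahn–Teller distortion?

[Co(NO2)6]^4-

[Co(NO2)6]^4-: Ligand charges: each nitro (N-bound nitrite) is −1. With an overall charge of −4 the cobalt centre must be in the +2 oxidation state. Co sits in group 9, so the d-electron count is 9 − 2 = 7. Nitro (N-bound nitrite) is a strong-field ligand (high in the spectrochemical series) for a first-row metal, so the complex is low-spin. The t₂g⁶e_g¹ (low-spin) configuration has an unevenly filled e_g set; the Jahn–Teller theorem predicts a tetragonal distortion (typically axial elongation) to lift the degeneracy.
[Mo(NH3)6]^4+: Ammonia is neutral; balancing the +4 overall charge requires Mo(IV). Group 6 minus oxidation state 4 gives a d² configuration. The d² configuration leaves the e_g set evenly filled (or empty) — no strong Jahn–Teller driving force.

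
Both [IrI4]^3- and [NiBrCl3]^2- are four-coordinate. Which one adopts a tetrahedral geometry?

[NiBrCl3]^2-

For [IrI4]^3-: Ligand charges: each iodide is −1. With an overall charge of −3 the iridium centre must be in the +1 oxidation state. Group 9 minus oxidation state 1 gives a d⁸ configuration. A 5d d⁸ ion has a large crystal-field splitting; square planar leaves the high-energy d_{x²−y²} orbital empty and maximises CFSE. → square planar.
For [NiBrCl3]^2-: Ligand charges: each bromide is −1; each chloride is −1. With an overall charge of −2 the nickel centre must be in the +2 oxidation state. Group 10 minus oxidation state 2 gives a d⁸ configuration. Bromide and chloride are weak-field ligands. With weak-field ligands the CFSE gain from square planar is small, so a 3d d⁸ ion takes the sterically preferred tetrahedral geometry. → tetrahedral.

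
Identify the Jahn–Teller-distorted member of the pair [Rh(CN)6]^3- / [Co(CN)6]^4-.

[Rh(CN)6]^3-: Summing ligand charges against the −3 overall charge gives an oxidation state of +3 for rhodium. Group 9 minus oxidation state 3 gives a d⁶ configuration. A 4d ion has a large Δₒ and is invariably low-spin. The d⁶ configuration leaves the e_g set evenly filled (or empty) — no strong Jahn–Teller driving force.
[Co(CN)6]^4-: Each cyanide is −1; balancing the −4 overall charge requires Co(II). Co sits in group 9, so the d-electron count is 9 − 2 = 7. Cyanide is a strong-field ligand (high in the spectrochemical series) for a first-row metal, so the complex is low-spin. The t₂g⁶e_g¹ (low-spin) configuration has an unevenly filled e_g set; the Jahn–Teller theorem predicts a tetragonal distortion (typically axial elongation) to lift the degeneracy.

[Co(CN)6]^4-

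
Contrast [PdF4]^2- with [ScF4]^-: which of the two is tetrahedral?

[ScF4]^-

For [PdF4]^2-: Ligand charges: each fluoride is −1. With an overall charge of −2 the palladium centre must be in the +2 oxidation state. Pd sits in group 10, so the d-electron count is 10 − 2 = 8. A 4d d⁸ ion has a large crystal-field splitting; square planar leaves the high-energy d_{x²−y²} orbital empty and maximises CFSE. → square planar.
For [ScF4]^-: Each fluoride is −1; balancing the −1 overall charge requires Sc(III). Group 3 minus oxidation state 3 gives a d⁰ configuration. A d⁰ ion has no crystal-field stabilisation preference between square planar and tetrahedral, so four ligands adopt the sterically favoured tetrahedral geometry. → tetrahedral.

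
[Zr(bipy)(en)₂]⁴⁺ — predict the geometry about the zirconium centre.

octahedral

2,2′-bipyridine is neutral; ethylenediamine is neutral; balancing the +4 overall charge requires Zr(IV).
Zirconium is a group-4 element; Zr(IV) is therefore d⁰.
Counting donor atoms: 1×2,2′-bipyridine (bidentate) → 2 donors; 2×ethylenediamine (bidentate) → 4 donors. Coordination number = 6.
Six donors around a single metal centre give an octahedral coordination sphere.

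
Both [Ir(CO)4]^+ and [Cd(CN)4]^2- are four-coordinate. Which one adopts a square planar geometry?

For [Ir(CO)4]^+: Summing ligand charges against the +1 overall charge gives an oxidation state of +1 for iridium. Group 9 minus oxidation state 1 gives a d⁸ configuration. A 5d d⁸ ion has a large crystal-field splitting; square planar leaves the high-energy d_{x²−y²} orbital empty and maximises CFSE. → square planar.
For [Cd(CN)4]^2-: Summing ligand charges against the −2 overall charge gives an oxidation state of +2 for cadmium. Cd sits in group 12, so the d-electron count is 12 − 2 = 10. A d¹⁰ ion has no crystal-field stabilisation preference between square planar and tetrahedral, so four ligands adopt the sterically favoured tetrahedral geometry. → tetrahedral.

[Ir(CO)4]^+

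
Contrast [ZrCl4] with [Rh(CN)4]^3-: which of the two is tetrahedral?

[ZrCl4]

For [ZrCl4]: Summing ligand charges against the 0 overall charge gives an oxidation state of +4 for zirconium. Zirconium is a group-4 element; Zr(IV) is therefore d⁰. A d⁰ ion has no crystal-field stabilisation preference between square planar and tetrahedral, so four ligands adopt the sterically favoured tetrahedral geometry. → tetrahedral.
For [Rh(CN)4]^3-: Summing ligand charges against the −3 overall charge gives an oxidation state of +1 for rhodium. Rh sits in group 9, so the d-electron count is 9 − 1 = 8. A 4d d⁸ ion has a large crystal-field splitting; square planar leaves the high-energy d_{x²−y²} orbital empty and maximises CFSE. → square planar.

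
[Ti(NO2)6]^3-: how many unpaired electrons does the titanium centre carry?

Summing ligand charges against the −3 overall charge gives an oxidation state of +3 for titanium.
Group 4 minus oxidation state 3 gives a d¹ configuration.
In an octahedral field the d¹ configuration is t₂g¹e_g⁰ (only one arrangement possible), giving 1 unpaired electron.

1 unpaired electron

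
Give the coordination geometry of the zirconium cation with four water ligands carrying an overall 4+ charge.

tetrahedral

Summing ligand charges against the +4 overall charge gives an oxidation state of +4 for zirconium.
Zr sits in group 4, so the d-electron count is 4 − 4 = 0.
With 4 monodentate ligands the coordination number is 4.
A d⁰ ion has no crystal-field stabilisation preference between square planar and tetrahedral, so four ligands adopt the sterically favoured tetrahedral geometry.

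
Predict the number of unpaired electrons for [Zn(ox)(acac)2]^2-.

0 unpaired electrons

Each oxalate is −2; each acetylacetonate is −1; balancing the −2 overall charge requires Zn(II).
Zinc is a group-12 element; Zn(II) is therefore d¹⁰.
Counting donor atoms: 1×oxalate (bidentate) → 2 donors; 2×acetylacetonate (bidentate) → 4 donors. Coordination number = 6.
In an octahedral field the d¹⁰ configuration is t₂g⁶e_g⁴, giving 0 unpaired electrons.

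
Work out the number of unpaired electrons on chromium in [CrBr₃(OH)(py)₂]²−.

Ligand charges: each bromide is −1; each hydroxide is −1; pyridine is neutral. With an overall charge of −2 the chromium centre must be in the +2 oxidation state.
Group 6 minus oxidation state 2 gives a d⁴ configuration.
The spin state decides the count: Bromide and hydroxide are weak-field ligands for a first-row metal, so the complex is high-spin.
An octahedral high-spin d⁴ ion is t₂g³e_g¹, giving 4 unpaired electrons.

4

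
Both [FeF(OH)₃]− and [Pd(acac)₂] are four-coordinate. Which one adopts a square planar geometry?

[Pd(acac)₂]

For [FeF(OH)₃]−: Each fluoride is −1; each hydroxide is −1; balancing the −1 overall charge requires Fe(III). Iron is a group-8 element; Fe(III) is therefore d⁵. A high-spin d⁵ ion has zero CFSE in either geometry, so four ligands adopt the sterically favoured tetrahedral geometry. → tetrahedral.
For [Pd(acac)₂]: Summing ligand charges against the 0 overall charge gives an oxidation state of +2 for palladium. Palladium is a group-10 element; Pd(II) is therefore d⁸. A 4d d⁸ ion has a large crystal-field splitting; square planar leaves the high-energy d_{x²−y²} orbital empty and maximises CFSE. → square planar.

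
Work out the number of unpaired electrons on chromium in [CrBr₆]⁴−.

4

Each bromide is −1; balancing the −4 overall charge requires Cr(II).
Cr sits in group 6, so the d-electron count is 6 − 2 = 4.
The spin state decides the count: Bromide is a weak-field ligand for a first-row metal, so the complex is high-spin.
An octahedral high-spin d⁴ ion is t₂g³e_g¹, giving 4 unpaired electrons.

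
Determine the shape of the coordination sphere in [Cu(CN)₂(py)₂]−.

tetrahedral

Summing ligand charges against the −1 overall charge gives an oxidation state of +1 for copper.
Cu sits in group 11, so the d-electron count is 11 − 1 = 10.
With 4 monodentate ligands the coordination number is 4.
A d¹⁰ ion has no crystal-field stabilisation preference between square planar and tetrahedral, so four ligands adopt the sterically favoured tetrahedral geometry.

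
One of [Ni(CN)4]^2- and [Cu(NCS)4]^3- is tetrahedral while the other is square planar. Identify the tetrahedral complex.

For [Ni(CN)4]^2-: Summing ligand charges against the −2 overall charge gives an oxidation state of +2 for nickel. Group 10 minus oxidation state 2 gives a d⁸ configuration. Cyanide is a strong-field ligand (high in the spectrochemical series). A 3d d⁸ ion with strong-field ligands gains enough CFSE to favour square planar over tetrahedral. → square planar.
For [Cu(NCS)4]^3-: Summing ligand charges against the −3 overall charge gives an oxidation state of +1 for copper. Group 11 minus oxidation state 1 gives a d¹⁰ configuration. A d¹⁰ ion has no crystal-field stabilisation preference between square planar and tetrahedral, so four ligands adopt the sterically favoured tetrahedral geometry. → tetrahedral.

[Cu(NCS)4]^3-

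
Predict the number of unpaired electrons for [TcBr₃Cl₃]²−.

3 unpaired electrons

Each bromide is −1; each chloride is −1; balancing the −2 overall charge requires Tc(IV).
Tc sits in group 7, so the d-electron count is 7 − 4 = 3.
In an octahedral field the d³ configuration is t₂g³e_g⁰ (only one arrangement possible), giving 3 unpaired electrons.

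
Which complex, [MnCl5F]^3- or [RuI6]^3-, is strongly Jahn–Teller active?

[MnCl5F]^3-: Ligand charges: each chloride is −1; each fluoride is −1. With an overall charge of −3 the manganese centre must be in the +3 oxidation state. Group 7 minus oxidation state 3 gives a d⁴ configuration. Chloride and fluoride are weak-field ligands for a first-row metal, so the complex is high-spin. The t₂g³e_g¹ (high-spin) configuration has an unevenly filled e_g set; the Jahn–Teller theorem predicts a tetragonal distortion (typically axial elongation) to lift the degeneracy.
[RuI6]^3-: Each iodide is −1; balancing the −3 overall charge requires Ru(III). Group 8 minus oxidation state 3 gives a d⁵ configuration. A 4d ion has a large Δₒ and is invariably low-spin. The d⁵ configuration leaves the e_g set evenly filled (or empty) — no strong Jahn–Teller driving force.

[MnCl5F]^3-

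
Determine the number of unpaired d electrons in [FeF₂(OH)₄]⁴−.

Each fluoride is −1; each hydroxide is −1; balancing the −4 overall charge requires Fe(II).
Fe sits in group 8, so the d-electron count is 8 − 2 = 6.
The spin state decides the count: Fluoride and hydroxide are weak-field ligands for a first-row metal, so the complex is high-spin.
An octahedral high-spin d⁶ ion is t₂g⁴e_g², giving 4 unpaired electrons.

4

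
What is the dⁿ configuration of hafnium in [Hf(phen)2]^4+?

1,10-phenanthroline is neutral; balancing the +4 overall charge requires Hf(IV).
Hafnium is a group-4 element; Hf(IV) is therefore d⁰.

d0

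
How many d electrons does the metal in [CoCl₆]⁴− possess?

d⁷

Each chloride is −1; balancing the −4 overall charge requires Co(II).
Cobalt is a group-9 element; Co(II) is therefore d⁷.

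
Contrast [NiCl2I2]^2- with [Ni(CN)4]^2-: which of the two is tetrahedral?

For [NiCl2I2]^2-: Summing ligand charges against the −2 overall charge gives an oxidation state of +2 for nickel. Group 10 minus oxidation state 2 gives a d⁸ configuration. Chloride and iodide are weak-field ligands. With weak-field ligands the CFSE gain from square planar is small, so a 3d d⁸ ion takes the sterically preferred tetrahedral geometry. → tetrahedral.
For [Ni(CN)4]^2-: Summing ligand charges against the −2 overall charge gives an oxidation state of +2 for nickel. Group 10 minus oxidation state 2 gives a d⁸ configuration. Cyanide is a strong-field ligand (high in the spectrochemical series). A 3d d⁸ ion with strong-field ligands gains enough CFSE to favour square planar over tetrahedral. → square planar.

[NiCl2I2]^2-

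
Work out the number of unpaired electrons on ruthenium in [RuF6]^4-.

Each fluoride is −1; balancing the −4 overall charge requires Ru(II).
Ruthenium is a group-8 element; Ru(II) is therefore d⁶.
The spin state decides the count: a 4d ion has a large Δₒ and is invariably low-spin.
An octahedral low-spin d⁶ ion is t₂g⁶e_g⁰, giving 0 unpaired electrons.

0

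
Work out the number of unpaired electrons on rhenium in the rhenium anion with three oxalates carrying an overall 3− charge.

Summing ligand charges against the −3 overall charge gives an oxidation state of +3 for rhenium.
Rhenium is a group-7 element; Re(III) is therefore d⁴.
Counting donor atoms: 3×oxalate (bidentate) → 6 donors. Coordination number = 6.
The spin state decides the count: a 5d ion has a large Δₒ and is invariably low-spin.
An octahedral low-spin d⁴ ion is t₂g⁴e_g⁰, giving 2 unpaired electrons.

2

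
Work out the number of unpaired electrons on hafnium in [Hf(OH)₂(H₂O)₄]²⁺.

Each hydroxide is −1; water is neutral; balancing the +2 overall charge requires Hf(IV).
Group 4 minus oxidation state 4 gives a d⁰ configuration.
In an octahedral field the d⁰ configuration is t₂g⁰e_g⁰, giving 0 unpaired electrons.

0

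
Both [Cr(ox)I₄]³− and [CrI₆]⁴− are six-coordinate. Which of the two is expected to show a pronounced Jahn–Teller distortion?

[Cr(ox)I₄]³−: Summing ligand charges against the −3 overall charge gives an oxidation state of +3 for chromium. Chromium is a group-6 element; Cr(III) is therefore d³. The d³ configuration leaves the e_g set evenly filled (or empty) — no strong Jahn–Teller driving force.
[CrI₆]⁴−: Ligand charges: each iodide is −1. With an overall charge of −4 the chromium centre must be in the +2 oxidation state. Chromium is a group-6 element; Cr(II) is therefore d⁴. Iodide is a weak-field ligand for a first-row metal, so the complex is high-spin. The t₂g³e_g¹ (high-spin) configuration has an unevenly filled e_g set; the Jahn–Teller theorem predicts a tetragonal distortion (typically axial elongation) to lift the degeneracy.

[CrI₆]⁴−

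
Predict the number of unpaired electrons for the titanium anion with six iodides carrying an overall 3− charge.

Each iodide is −1; balancing the −3 overall charge requires Ti(III).
Group 4 minus oxidation state 3 gives a d¹ configuration.
In an octahedral field the d¹ configuration is t₂g¹e_g⁰ (only one arrangement possible), giving 1 unpaired electron.

1 unpaired electron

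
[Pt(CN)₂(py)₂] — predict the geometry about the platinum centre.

Each cyanide is −1; pyridine is neutral; balancing the 0 overall charge requires Pt(II).
Pt sits in group 10, so the d-electron count is 10 − 2 = 8.
With 4 monodentate ligands the coordination number is 4.
A 5d d⁸ ion has a large crystal-field splitting; square planar leaves the high-energy d_{x²−y²} orbital empty and maximises CFSE.

square planar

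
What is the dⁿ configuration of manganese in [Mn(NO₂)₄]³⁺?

d⁰

Each nitro (N-bound nitrite) is −1; balancing the +3 overall charge requires Mn(VII).
Group 7 minus oxidation state 7 gives a d⁰ configuration.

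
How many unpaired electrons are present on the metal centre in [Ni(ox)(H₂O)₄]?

2 unpaired electrons

Each oxalate is −2; water is neutral; balancing the 0 overall charge requires Ni(II).
Group 10 minus oxidation state 2 gives a d⁸ configuration.
Counting donor atoms: 1×oxalate (bidentate) → 2 donors; 4×water (monodentate) → 4 donors. Coordination number = 6.
In an octahedral field the d⁸ configuration is t₂g⁶e_g² (only one arrangement possible), giving 2 unpaired electrons.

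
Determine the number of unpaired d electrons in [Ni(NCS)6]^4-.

2 unpaired electrons

Each isothiocyanate is −1; balancing the −4 overall charge requires Ni(II).
Nickel is a group-10 element; Ni(II) is therefore d⁸.
In an octahedral field the d⁸ configuration is t₂g⁶e_g² (only one arrangement possible), giving 2 unpaired electrons.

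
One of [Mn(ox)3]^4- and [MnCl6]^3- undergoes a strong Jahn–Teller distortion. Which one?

[Mn(ox)3]^4-: Each oxalate is −2; balancing the −4 overall charge requires Mn(II). Group 7 minus oxidation state 2 gives a d⁵ configuration. Oxalate is a weak-field ligand for a first-row metal, so the complex is high-spin. The d⁵ configuration leaves the e_g set evenly filled (or empty) — no strong Jahn–Teller driving force.
[MnCl6]^3-: Ligand charges: each chloride is −1. With an overall charge of −3 the manganese centre must be in the +3 oxidation state. Mn sits in group 7, so the d-electron count is 7 − 3 = 4. Chloride is a weak-field ligand for a first-row metal, so the complex is high-spin. The t₂g³e_g¹ (high-spin) configuration has an unevenly filled e_g set; the Jahn–Teller theorem predicts a tetragonal distortion (typically axial elongation) to lift the degeneracy.

[MnCl6]^3-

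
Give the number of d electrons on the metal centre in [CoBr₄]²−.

d⁷

Summing ligand charges against the −2 overall charge gives an oxidation state of +2 for cobalt.
Group 9 minus oxidation state 2 gives a d⁷ configuration.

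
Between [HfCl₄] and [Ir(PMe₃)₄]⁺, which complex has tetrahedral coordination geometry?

[HfCl₄]

For [HfCl₄]: Summing ligand charges against the 0 overall charge gives an oxidation state of +4 for hafnium. Hafnium is a group-4 element; Hf(IV) is therefore d⁰. A d⁰ ion has no crystal-field stabilisation preference between square planar and tetrahedral, so four ligands adopt the sterically favoured tetrahedral geometry. → tetrahedral.
For [Ir(PMe₃)₄]⁺: Trimethylphosphine is neutral; balancing the +1 overall charge requires Ir(I). Ir sits in group 9, so the d-electron count is 9 − 1 = 8. A 5d d⁸ ion has a large crystal-field splitting; square planar leaves the high-energy d_{x²−y²} orbital empty and maximises CFSE. → square planar.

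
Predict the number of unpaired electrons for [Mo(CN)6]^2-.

Summing ligand charges against the −2 overall charge gives an oxidation state of +4 for molybdenum.
Mo sits in group 6, so the d-electron count is 6 − 4 = 2.
In an octahedral field the d² configuration is t₂g²e_g⁰ (only one arrangement possible), giving 2 unpaired electrons.

2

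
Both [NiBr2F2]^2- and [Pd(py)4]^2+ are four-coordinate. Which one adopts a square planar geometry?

[Pd(py)4]^2+

For [NiBr2F2]^2-: Ligand charges: each bromide is −1; each fluoride is −1. With an overall charge of −2 the nickel centre must be in the +2 oxidation state. Nickel is a group-10 element; Ni(II) is therefore d⁸. Bromide and fluoride are weak-field ligands. With weak-field ligands the CFSE gain from square planar is small, so a 3d d⁸ ion takes the sterically preferred tetrahedral geometry. → tetrahedral.
For [Pd(py)4]^2+: Ligand charges: pyridine is neutral. With an overall charge of +2 the palladium centre must be in the +2 oxidation state. Pd sits in group 10, so the d-electron count is 10 − 2 = 8. A 4d d⁸ ion has a large crystal-field splitting; square planar leaves the high-energy d_{x²−y²} orbital empty and maximises CFSE. → square planar.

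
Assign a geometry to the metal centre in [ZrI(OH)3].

Summing ligand charges against the 0 overall charge gives an oxidation state of +4 for zirconium.
Group 4 minus oxidation state 4 gives a d⁰ configuration.
With 4 monodentate ligands the coordination number is 4.
A d⁰ ion has no crystal-field stabilisation preference between square planar and tetrahedral, so four ligands adopt the sterically favoured tetrahedral geometry.

tetrahedral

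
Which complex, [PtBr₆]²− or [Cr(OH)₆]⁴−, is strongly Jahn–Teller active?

[Cr(OH)₆]⁴−

[PtBr₆]²−: Ligand charges: each bromide is −1. With an overall charge of −2 the platinum centre must be in the +4 oxidation state. Pt sits in group 10, so the d-electron count is 10 − 4 = 6. A 5d ion has a large Δₒ and is invariably low-spin. The d⁶ configuration leaves the e_g set evenly filled (or empty) — no strong Jahn–Teller driving force.
[Cr(OH)₆]⁴−: Each hydroxide is −1; balancing the −4 overall charge requires Cr(II). Group 6 minus oxidation state 2 gives a d⁴ configuration. Hydroxide is a weak-field ligand for a first-row metal, so the complex is high-spin. The t₂g³e_g¹ (high-spin) configuration has an unevenly filled e_g set; the Jahn–Teller theorem predicts a tetragonal distortion (typically axial elongation) to lift the degeneracy.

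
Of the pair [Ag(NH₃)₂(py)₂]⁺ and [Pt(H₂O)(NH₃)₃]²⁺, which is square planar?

[Pt(H₂O)(NH₃)₃]²⁺

For [Ag(NH₃)₂(py)₂]⁺: Ammonia is neutral; pyridine is neutral; balancing the +1 overall charge requires Ag(I). Silver is a group-11 element; Ag(I) is therefore d¹⁰. A d¹⁰ ion has no crystal-field stabilisation preference between square planar and tetrahedral, so four ligands adopt the sterically favoured tetrahedral geometry. → tetrahedral.
For [Pt(H₂O)(NH₃)₃]²⁺: Summing ligand charges against the +2 overall charge gives an oxidation state of +2 for platinum. Platinum is a group-10 element; Pt(II) is therefore d⁸. A 5d d⁸ ion has a large crystal-field splitting; square planar leaves the high-energy d_{x²−y²} orbital empty and maximises CFSE. → square planar.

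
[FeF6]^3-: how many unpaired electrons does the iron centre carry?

Summing ligand charges against the −3 overall charge gives an oxidation state of +3 for iron.
Group 8 minus oxidation state 3 gives a d⁵ configuration.
The spin state decides the count: Fluoride is a weak-field ligand for a first-row metal, so the complex is high-spin.
An octahedral high-spin d⁵ ion is t₂g³e_g², giving 5 unpaired electrons.

5 unpaired electrons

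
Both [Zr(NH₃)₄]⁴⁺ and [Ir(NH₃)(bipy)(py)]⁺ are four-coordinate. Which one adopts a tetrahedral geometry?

[Zr(NH₃)₄]⁴⁺

For [Zr(NH₃)₄]⁴⁺: Summing ligand charges against the +4 overall charge gives an oxidation state of +4 for zirconium. Zr sits in group 4, so the d-electron count is 4 − 4 = 0. A d⁰ ion has no crystal-field stabilisation preference between square planar and tetrahedral, so four ligands adopt the sterically favoured tetrahedral geometry. → tetrahedral.
For [Ir(NH₃)(bipy)(py)]⁺: Ligand charges: ammonia is neutral; 2,2′-bipyridine is neutral; pyridine is neutral. With an overall charge of +1 the iridium centre must be in the +1 oxidation state. Ir sits in group 9, so the d-electron count is 9 − 1 = 8. A 5d d⁸ ion has a large crystal-field splitting; square planar leaves the high-energy d_{x²−y²} orbital empty and maximises CFSE. → square planar.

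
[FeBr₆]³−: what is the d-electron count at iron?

Summing ligand charges against the −3 overall charge gives an oxidation state of +3 for iron.
Fe sits in group 8, so the d-electron count is 8 − 3 = 5.

d⁵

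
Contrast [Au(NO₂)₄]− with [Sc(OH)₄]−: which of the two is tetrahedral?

[Sc(OH)₄]−

For [Au(NO₂)₄]−: Each nitro (N-bound nitrite) is −1; balancing the −1 overall charge requires Au(III). Gold is a group-11 element; Au(III) is therefore d⁸. A 5d d⁸ ion has a large crystal-field splitting; square planar leaves the high-energy d_{x²−y²} orbital empty and maximises CFSE. → square planar.
For [Sc(OH)₄]−: Summing ligand charges against the −1 overall charge gives an oxidation state of +3 for scandium. Group 3 minus oxidation state 3 gives a d⁰ configuration. A d⁰ ion has no crystal-field stabilisation preference between square planar and tetrahedral, so four ligands adopt the sterically favoured tetrahedral geometry. → tetrahedral.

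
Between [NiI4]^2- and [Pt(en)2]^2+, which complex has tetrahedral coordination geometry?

[NiI4]^2-

For [NiI4]^2-: Ligand charges: each iodide is −1. With an overall charge of −2 the nickel centre must be in the +2 oxidation state. Nickel is a group-10 element; Ni(II) is therefore d⁸. Iodide is a weak-field ligand. With weak-field ligands the CFSE gain from square planar is small, so a 3d d⁸ ion takes the sterically preferred tetrahedral geometry. → tetrahedral.
For [Pt(en)2]^2+: Ligand charges: ethylenediamine is neutral. With an overall charge of +2 the platinum centre must be in the +2 oxidation state. Pt sits in group 10, so the d-electron count is 10 − 2 = 8. A 5d d⁸ ion has a large crystal-field splitting; square planar leaves the high-energy d_{x²−y²} orbital empty and maximises CFSE. → square planar.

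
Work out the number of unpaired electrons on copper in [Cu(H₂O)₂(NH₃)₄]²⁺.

1 unpaired electron

Summing ligand charges against the +2 overall charge gives an oxidation state of +2 for copper.
Cu sits in group 11, so the d-electron count is 11 − 2 = 9.
In an octahedral field the d⁹ configuration is t₂g⁶e_g³ (only one arrangement possible), giving 1 unpaired electron.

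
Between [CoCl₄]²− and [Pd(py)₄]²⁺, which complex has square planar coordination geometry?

[Pd(py)₄]²⁺

For [CoCl₄]²−: Ligand charges: each chloride is −1. With an overall charge of −2 the cobalt centre must be in the +2 oxidation state. Group 9 minus oxidation state 2 gives a d⁷ configuration. For a high-spin 3d d⁷ ion with weak-field ligands the small Δₜ gives little square-planar CFSE advantage, so four ligands adopt the sterically favoured tetrahedral geometry. → tetrahedral.
For [Pd(py)₄]²⁺: Pyridine is neutral; balancing the +2 overall charge requires Pd(II). Group 10 minus oxidation state 2 gives a d⁸ configuration. A 4d d⁸ ion has a large crystal-field splitting; square planar leaves the high-energy d_{x²−y²} orbital empty and maximises CFSE. → square planar.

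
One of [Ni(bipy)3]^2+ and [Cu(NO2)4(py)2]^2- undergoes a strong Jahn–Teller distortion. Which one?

[Ni(bipy)3]^2+: 2,2′-bipyridine is neutral; balancing the +2 overall charge requires Ni(II). Group 10 minus oxidation state 2 gives a d⁸ configuration. The d⁸ configuration leaves the e_g set evenly filled (or empty) — no strong Jahn–Teller driving force.
[Cu(NO2)4(py)2]^2-: Ligand charges: each nitro (N-bound nitrite) is −1; pyridine is neutral. With an overall charge of −2 the copper centre must be in the +2 oxidation state. Copper is a group-11 element; Cu(II) is therefore d⁹. The t₂g⁶e_g³ configuration has an unevenly filled e_g set; the Jahn–Teller theorem predicts a tetragonal distortion (typically axial elongation) to lift the degeneracy.

[Cu(NO2)4(py)2]^2-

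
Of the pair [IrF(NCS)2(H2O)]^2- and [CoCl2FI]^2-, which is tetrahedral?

For [IrF(NCS)2(H2O)]^2-: Ligand charges: each fluoride is −1; each isothiocyanate is −1; water is neutral. With an overall charge of −2 the iridium centre must be in the +1 oxidation state. Ir sits in group 9, so the d-electron count is 9 − 1 = 8. A 5d d⁸ ion has a large crystal-field splitting; square planar leaves the high-energy d_{x²−y²} orbital empty and maximises CFSE. → square planar.
For [CoCl2FI]^2-: Summing ligand charges against the −2 overall charge gives an oxidation state of +2 for cobalt. Cobalt is a group-9 element; Co(II) is therefore d⁷. For a high-spin 3d d⁷ ion with weak-field ligands the small Δₜ gives little square-planar CFSE advantage, so four ligands adopt the sterically favoured tetrahedral geometry. → tetrahedral.

[CoCl2FI]^2-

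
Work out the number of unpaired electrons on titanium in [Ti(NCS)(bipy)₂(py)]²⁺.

Each isothiocyanate is −1; 2,2′-bipyridine is neutral; pyridine is neutral; balancing the +2 overall charge requires Ti(III).
Titanium is a group-4 element; Ti(III) is therefore d¹.
Counting donor atoms: 1×isothiocyanate (monodentate) → 1 donor; 2×2,2′-bipyridine (bidentate) → 4 donors; 1×pyridine (monodentate) → 1 donor. Coordination number = 6.
In an octahedral field the d¹ configuration is t₂g¹e_g⁰ (only one arrangement possible), giving 1 unpaired electron.

1 unpaired electron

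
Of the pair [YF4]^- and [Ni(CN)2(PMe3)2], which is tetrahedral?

For [YF4]^-: Each fluoride is −1; balancing the −1 overall charge requires Y(III). Yttrium is a group-3 element; Y(III) is therefore d⁰. A d⁰ ion has no crystal-field stabilisation preference between square planar and tetrahedral, so four ligands adopt the sterically favoured tetrahedral geometry. → tetrahedral.
For [Ni(CN)2(PMe3)2]: Summing ligand charges against the 0 overall charge gives an oxidation state of +2 for nickel. Ni sits in group 10, so the d-electron count is 10 − 2 = 8. Cyanide and trimethylphosphine are strong-field ligands (high in the spectrochemical series). A 3d d⁸ ion with strong-field ligands gains enough CFSE to favour square planar over tetrahedral. → square planar.

[YF4]^-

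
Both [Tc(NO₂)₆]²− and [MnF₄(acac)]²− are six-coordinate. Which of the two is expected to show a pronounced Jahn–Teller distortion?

[Tc(NO₂)₆]²−: Summing ligand charges against the −2 overall charge gives an oxidation state of +4 for technetium. Technetium is a group-7 element; Tc(IV) is therefore d³. The d³ configuration leaves the e_g set evenly filled (or empty) — no strong Jahn–Teller driving force.
[MnF₄(acac)]²−: Ligand charges: each fluoride is −1; each acetylacetonate is −1. With an overall charge of −2 the manganese centre must be in the +3 oxidation state. Group 7 minus oxidation state 3 gives a d⁴ configuration. Acetylacetonate and fluoride are weak-field ligands for a first-row metal, so the complex is high-spin. The t₂g³e_g¹ (high-spin) configuration has an unevenly filled e_g set; the Jahn–Teller theorem predicts a tetragonal distortion (typically axial elongation) to lift the degeneracy.

[MnF₄(acac)]²−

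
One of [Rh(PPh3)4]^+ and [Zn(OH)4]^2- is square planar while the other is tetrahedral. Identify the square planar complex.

For [Rh(PPh3)4]^+: Triphenylphosphine is neutral; balancing the +1 overall charge requires Rh(I). Group 9 minus oxidation state 1 gives a d⁸ configuration. A 4d d⁸ ion has a large crystal-field splitting; square planar leaves the high-energy d_{x²−y²} orbital empty and maximises CFSE. → square planar.
For [Zn(OH)4]^2-: Summing ligand charges against the −2 overall charge gives an oxidation state of +2 for zinc. Group 12 minus oxidation state 2 gives a d¹⁰ configuration. A d¹⁰ ion has no crystal-field stabilisation preference between square planar and tetrahedral, so four ligands adopt the sterically favoured tetrahedral geometry. → tetrahedral.

[Rh(PPh3)4]^+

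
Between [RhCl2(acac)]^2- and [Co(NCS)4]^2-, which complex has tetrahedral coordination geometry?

[Co(NCS)4]^2-

For [RhCl2(acac)]^2-: Each chloride is −1; each acetylacetonate is −1; balancing the −2 overall charge requires Rh(I). Group 9 minus oxidation state 1 gives a d⁸ configuration. A 4d d⁸ ion has a large crystal-field splitting; square planar leaves the high-energy d_{x²−y²} orbital empty and maximises CFSE. → square planar.
For [Co(NCS)4]^2-: Ligand charges: each isothiocyanate is −1. With an overall charge of −2 the cobalt centre must be in the +2 oxidation state. Group 9 minus oxidation state 2 gives a d⁷ configuration. For a high-spin 3d d⁷ ion with weak-field ligands the small Δₜ gives little square-planar CFSE advantage, so four ligands adopt the sterically favoured tetrahedral geometry. → tetrahedral.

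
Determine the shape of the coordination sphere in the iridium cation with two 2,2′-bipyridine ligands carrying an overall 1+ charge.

square planar

2,2′-bipyridine is neutral; balancing the +1 overall charge requires Ir(I).
Group 9 minus oxidation state 1 gives a d⁸ configuration.
Counting donor atoms: 2×2,2′-bipyridine (bidentate) → 4 donors. Coordination number = 4.
A 5d d⁸ ion has a large crystal-field splitting; square planar leaves the high-energy d_{x²−y²} orbital empty and maximises CFSE.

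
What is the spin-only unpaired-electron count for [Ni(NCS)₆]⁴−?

Summing ligand charges against the −4 overall charge gives an oxidation state of +2 for nickel.
Nickel is a group-10 element; Ni(II) is therefore d⁸.
In an octahedral field the d⁸ configuration is t₂g⁶e_g² (only one arrangement possible), giving 2 unpaired electrons.

2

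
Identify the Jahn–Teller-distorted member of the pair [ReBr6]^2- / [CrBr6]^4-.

[CrBr6]^4-

[ReBr6]^2-: Ligand charges: each bromide is −1. With an overall charge of −2 the rhenium centre must be in the +4 oxidation state. Group 7 minus oxidation state 4 gives a d³ configuration. The d³ configuration leaves the e_g set evenly filled (or empty) — no strong Jahn–Teller driving force.
[CrBr6]^4-: Each bromide is −1; balancing the −4 overall charge requires Cr(II). Cr sits in group 6, so the d-electron count is 6 − 2 = 4. Bromide is a weak-field ligand for a first-row metal, so the complex is high-spin. The t₂g³e_g¹ (high-spin) configuration has an unevenly filled e_g set; the Jahn–Teller theorem predicts a tetragonal distortion (typically axial elongation) to lift the degeneracy.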